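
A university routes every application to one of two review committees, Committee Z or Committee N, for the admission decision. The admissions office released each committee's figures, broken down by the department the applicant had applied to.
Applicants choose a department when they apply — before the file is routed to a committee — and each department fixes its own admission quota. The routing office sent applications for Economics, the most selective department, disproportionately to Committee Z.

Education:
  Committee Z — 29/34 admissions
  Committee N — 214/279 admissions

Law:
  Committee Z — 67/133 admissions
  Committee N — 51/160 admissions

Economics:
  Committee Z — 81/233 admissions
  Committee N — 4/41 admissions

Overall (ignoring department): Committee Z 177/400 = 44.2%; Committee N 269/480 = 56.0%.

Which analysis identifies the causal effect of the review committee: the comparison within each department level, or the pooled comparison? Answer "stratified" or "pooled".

Since department is a pre-existing factor (not a product of the review committee) and it affects the outcome on its own, it is a confounder. The stratified rates, not the pooled rate, identify the causal effect.
Within each level — Education: 85.3% vs 76.7%; Law: 50.4% vs 31.9%; Economics: 34.8% vs 9.8% — Committee Z is higher every time.

stratified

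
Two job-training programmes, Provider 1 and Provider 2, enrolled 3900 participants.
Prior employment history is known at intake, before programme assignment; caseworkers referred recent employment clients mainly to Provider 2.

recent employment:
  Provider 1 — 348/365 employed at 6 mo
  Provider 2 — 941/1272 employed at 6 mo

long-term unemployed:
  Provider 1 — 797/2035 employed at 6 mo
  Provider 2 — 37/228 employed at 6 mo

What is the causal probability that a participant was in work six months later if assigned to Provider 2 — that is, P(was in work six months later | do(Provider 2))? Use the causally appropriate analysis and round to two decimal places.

0.40

Since prior employment history is a pre-existing factor (not a product of the programme) and it affects the outcome on its own, it is a confounder. The stratified rates, not the pooled rate, identify the causal effect.
Standardising Provider 2 to the population prior employment history mix: 0.420·941/1272 + 0.580·37/228 = 0.405.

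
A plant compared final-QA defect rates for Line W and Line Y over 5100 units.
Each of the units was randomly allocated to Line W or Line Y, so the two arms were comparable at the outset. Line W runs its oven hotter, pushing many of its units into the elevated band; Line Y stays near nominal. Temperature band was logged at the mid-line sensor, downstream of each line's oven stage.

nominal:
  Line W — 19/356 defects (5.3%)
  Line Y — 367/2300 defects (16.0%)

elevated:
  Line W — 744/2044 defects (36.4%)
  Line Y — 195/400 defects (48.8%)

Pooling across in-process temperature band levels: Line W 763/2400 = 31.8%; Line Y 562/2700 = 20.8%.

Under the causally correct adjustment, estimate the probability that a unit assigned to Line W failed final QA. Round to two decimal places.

0.32

In-process temperature band lies on the pathway line → in-process temperature band → outcome, so adjusting for it blocks the indirect effect. For the total causal effect of line, use the unadjusted pooled rates.
So P(outcome | do(Line W)) is just the pooled rate for Line W: 763/2400 = 0.318.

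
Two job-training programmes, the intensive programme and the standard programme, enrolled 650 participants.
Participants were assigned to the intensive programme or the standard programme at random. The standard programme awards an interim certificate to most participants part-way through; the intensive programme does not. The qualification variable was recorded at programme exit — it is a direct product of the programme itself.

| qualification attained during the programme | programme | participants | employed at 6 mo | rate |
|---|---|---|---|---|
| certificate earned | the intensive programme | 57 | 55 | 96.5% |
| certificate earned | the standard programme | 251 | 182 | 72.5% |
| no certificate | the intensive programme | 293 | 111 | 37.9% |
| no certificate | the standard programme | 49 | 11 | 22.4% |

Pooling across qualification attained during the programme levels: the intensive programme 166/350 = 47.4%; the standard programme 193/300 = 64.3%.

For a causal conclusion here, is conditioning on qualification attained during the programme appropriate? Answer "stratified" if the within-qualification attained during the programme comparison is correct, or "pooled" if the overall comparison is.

pooled

Qualification attained during the programme is downstream of the programme. One should not condition on a consequence of treatment, so the overall rates are the right comparison.
Pooled: the intensive programme 47.4% vs the standard programme 64.3%; the standard programme is higher overall.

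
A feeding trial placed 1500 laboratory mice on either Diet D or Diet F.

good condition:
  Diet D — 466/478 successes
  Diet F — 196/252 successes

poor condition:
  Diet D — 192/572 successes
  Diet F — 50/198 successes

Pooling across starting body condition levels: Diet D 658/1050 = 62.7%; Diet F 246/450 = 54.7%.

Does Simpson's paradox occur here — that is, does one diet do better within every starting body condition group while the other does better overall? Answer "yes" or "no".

no

Within each starting body condition level (good condition 97.5% vs 77.8%; poor condition 33.6% vs 25.3%), Diet D has the higher rate every time. Pooled: 62.7% vs 54.7% — Diet D has the higher rate overall. They agree.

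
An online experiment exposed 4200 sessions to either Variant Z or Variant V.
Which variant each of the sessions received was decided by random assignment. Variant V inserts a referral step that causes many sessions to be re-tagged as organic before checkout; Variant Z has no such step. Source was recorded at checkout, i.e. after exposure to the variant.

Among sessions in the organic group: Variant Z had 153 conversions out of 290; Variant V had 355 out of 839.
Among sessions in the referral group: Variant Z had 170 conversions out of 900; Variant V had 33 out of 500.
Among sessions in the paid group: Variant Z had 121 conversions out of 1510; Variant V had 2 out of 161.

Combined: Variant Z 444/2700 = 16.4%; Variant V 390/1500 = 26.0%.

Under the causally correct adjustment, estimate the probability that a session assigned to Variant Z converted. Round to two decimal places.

Within every traffic source level Variant Z has the higher rate, yet pooled Variant V does — Simpson's reversal.
Traffic source here is a post-treatment variable shaped by the variant; conditioning on it would introduce bias rather than remove it. The overall comparison is the causal one.
So P(outcome | do(Variant Z)) is just the pooled rate for Variant Z: 444/2700 = 0.164.

0.16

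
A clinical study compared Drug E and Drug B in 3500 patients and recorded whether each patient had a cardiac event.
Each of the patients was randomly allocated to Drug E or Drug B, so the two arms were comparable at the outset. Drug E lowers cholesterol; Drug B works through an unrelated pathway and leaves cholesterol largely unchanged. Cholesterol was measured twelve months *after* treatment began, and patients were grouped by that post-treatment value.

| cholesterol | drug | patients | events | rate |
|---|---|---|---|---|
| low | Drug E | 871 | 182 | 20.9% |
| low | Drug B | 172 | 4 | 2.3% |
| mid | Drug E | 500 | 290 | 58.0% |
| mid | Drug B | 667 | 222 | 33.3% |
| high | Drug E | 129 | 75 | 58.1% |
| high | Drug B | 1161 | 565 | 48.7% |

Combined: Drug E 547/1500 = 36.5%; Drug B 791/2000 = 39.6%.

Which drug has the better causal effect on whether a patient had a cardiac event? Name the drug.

Drug E

The distribution of cholesterol is itself part of what the drug does — it is an intermediate outcome. Holding it fixed would remove that part of the effect; the total effect is the pooled difference.
Pooled: Drug E 36.5% vs Drug B 39.6%; Drug E is lower overall.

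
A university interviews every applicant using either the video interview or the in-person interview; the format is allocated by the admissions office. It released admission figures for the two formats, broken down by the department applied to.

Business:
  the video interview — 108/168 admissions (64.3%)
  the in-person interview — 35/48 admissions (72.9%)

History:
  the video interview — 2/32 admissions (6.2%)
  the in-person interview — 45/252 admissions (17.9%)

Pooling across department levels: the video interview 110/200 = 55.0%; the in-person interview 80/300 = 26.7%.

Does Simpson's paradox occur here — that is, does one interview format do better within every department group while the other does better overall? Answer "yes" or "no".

Within each department level (Business 64.3% vs 72.9%; History 6.2% vs 17.9%), the in-person interview has the higher rate every time. Pooled: 55.0% vs 26.7% — the video interview has the higher rate overall. The two comparisons disagree.

yes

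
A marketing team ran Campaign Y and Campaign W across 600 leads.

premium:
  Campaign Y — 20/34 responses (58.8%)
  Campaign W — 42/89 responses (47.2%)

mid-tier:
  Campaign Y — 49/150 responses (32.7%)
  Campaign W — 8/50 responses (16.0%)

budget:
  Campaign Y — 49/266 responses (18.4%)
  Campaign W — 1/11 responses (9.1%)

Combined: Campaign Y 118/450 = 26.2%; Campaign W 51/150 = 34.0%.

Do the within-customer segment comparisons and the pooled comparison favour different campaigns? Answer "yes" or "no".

yes

Within each customer segment level (premium 58.8% vs 47.2%; mid-tier 32.7% vs 16.0%; budget 18.4% vs 9.1%), Campaign Y has the higher rate every time. Pooled: 26.2% vs 34.0% — Campaign W has the higher rate overall. The two comparisons disagree.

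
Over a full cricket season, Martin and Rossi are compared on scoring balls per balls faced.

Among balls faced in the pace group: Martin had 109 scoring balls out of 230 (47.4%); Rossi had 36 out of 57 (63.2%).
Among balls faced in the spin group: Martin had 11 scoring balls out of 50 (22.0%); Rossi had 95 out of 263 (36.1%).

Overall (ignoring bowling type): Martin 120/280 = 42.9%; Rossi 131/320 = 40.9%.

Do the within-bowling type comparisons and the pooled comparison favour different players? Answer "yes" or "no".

Within each bowling type level (pace 47.4% vs 63.2%; spin 22.0% vs 36.1%), Rossi has the higher rate every time. Pooled: 42.9% vs 40.9% — Martin has the higher rate overall. The two comparisons disagree.

yes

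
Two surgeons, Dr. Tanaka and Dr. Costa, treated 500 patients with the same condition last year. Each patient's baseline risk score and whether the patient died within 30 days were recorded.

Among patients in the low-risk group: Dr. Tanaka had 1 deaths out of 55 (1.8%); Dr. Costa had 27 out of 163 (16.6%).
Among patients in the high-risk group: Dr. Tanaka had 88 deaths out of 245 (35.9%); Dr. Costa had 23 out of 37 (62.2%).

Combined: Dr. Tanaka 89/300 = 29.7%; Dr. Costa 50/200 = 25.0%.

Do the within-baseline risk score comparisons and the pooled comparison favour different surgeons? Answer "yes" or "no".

Within each baseline risk score level (low-risk 1.8% vs 16.6%; high-risk 35.9% vs 62.2%), Dr. Tanaka has the lower rate every time. Pooled: 29.7% vs 25.0% — Dr. Costa has the lower rate overall. The two comparisons disagree.

yes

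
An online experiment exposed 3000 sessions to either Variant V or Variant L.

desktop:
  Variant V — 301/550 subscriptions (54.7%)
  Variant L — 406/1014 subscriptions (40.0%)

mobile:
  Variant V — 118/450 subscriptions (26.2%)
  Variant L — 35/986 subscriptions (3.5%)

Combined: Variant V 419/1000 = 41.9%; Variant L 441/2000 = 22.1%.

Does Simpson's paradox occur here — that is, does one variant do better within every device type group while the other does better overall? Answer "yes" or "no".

no

Within each device type level (desktop 54.7% vs 40.0%; mobile 26.2% vs 3.5%), Variant V has the higher rate every time. Pooled: 41.9% vs 22.1% — Variant V has the higher rate overall. They agree.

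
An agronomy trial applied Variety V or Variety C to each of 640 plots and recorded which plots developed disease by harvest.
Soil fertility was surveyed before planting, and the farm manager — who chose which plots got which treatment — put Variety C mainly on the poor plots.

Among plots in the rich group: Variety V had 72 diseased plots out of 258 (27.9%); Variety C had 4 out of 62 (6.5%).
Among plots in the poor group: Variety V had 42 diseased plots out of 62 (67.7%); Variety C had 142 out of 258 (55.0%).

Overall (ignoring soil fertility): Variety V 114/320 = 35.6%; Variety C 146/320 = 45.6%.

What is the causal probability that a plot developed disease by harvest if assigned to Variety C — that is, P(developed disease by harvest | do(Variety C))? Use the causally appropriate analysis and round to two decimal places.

Variety C is lower inside every soil fertility stratum but Variety V is lower in aggregate. Whether to stratify depends on how soil fertility relates to the variety.
The imbalance in soil fertility arose from how plots were allocated, not from anything the variety did; and soil fertility independently affects the outcome. The pooled gap is confounded — condition on soil fertility.
Standardising Variety C to the population soil fertility mix: 0.500·4/62 + 0.500·142/258 = 0.307.

0.31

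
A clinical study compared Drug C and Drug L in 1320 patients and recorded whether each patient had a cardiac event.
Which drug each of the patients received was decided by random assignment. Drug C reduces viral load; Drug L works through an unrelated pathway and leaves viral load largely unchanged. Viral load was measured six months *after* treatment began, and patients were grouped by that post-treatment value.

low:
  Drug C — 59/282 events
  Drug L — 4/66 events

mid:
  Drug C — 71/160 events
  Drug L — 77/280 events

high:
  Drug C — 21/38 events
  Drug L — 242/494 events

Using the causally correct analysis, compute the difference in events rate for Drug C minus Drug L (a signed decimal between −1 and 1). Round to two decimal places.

-0.07

Viral load is downstream of the drug. One should not condition on a consequence of treatment, so the overall rates are the right comparison.
The causal difference is the pooled difference: 0.315 − 0.385 = -0.070.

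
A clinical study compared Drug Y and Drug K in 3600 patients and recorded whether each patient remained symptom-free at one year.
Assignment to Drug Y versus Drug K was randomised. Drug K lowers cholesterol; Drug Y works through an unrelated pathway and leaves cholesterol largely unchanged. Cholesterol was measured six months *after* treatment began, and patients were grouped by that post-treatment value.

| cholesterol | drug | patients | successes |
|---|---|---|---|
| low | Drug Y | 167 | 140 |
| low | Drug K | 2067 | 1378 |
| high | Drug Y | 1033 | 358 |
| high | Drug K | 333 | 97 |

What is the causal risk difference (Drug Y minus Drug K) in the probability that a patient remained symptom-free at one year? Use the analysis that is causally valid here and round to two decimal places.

-0.20

Within every cholesterol level Drug Y has the higher rate, yet pooled Drug K does — Simpson's reversal.
Cholesterol is recorded after the drug and is itself shifted by it — it sits on the causal path from drug to outcome. Conditioning on a mediator would strip out part of the effect we want; the pooled comparison gives the total causal effect.
The causal difference is the pooled difference: 0.415 − 0.615 = -0.200.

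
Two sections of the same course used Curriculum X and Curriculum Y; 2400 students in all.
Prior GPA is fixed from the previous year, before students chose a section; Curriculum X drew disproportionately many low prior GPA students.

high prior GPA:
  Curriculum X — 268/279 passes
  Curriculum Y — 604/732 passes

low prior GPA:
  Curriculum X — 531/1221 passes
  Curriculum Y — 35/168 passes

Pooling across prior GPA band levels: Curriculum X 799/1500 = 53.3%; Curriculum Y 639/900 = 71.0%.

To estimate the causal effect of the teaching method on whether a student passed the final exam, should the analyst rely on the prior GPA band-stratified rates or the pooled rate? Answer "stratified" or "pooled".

stratified

Within every prior GPA band level Curriculum X has the higher rate, yet pooled Curriculum Y does — Simpson's reversal.
The imbalance in prior GPA band arose from how students were allocated, not from anything the teaching method did; and prior GPA band independently affects the outcome. The pooled gap is confounded — condition on prior GPA band.
Within each level — high prior GPA: 96.1% vs 82.5%; low prior GPA: 43.5% vs 20.8% — Curriculum X is higher every time.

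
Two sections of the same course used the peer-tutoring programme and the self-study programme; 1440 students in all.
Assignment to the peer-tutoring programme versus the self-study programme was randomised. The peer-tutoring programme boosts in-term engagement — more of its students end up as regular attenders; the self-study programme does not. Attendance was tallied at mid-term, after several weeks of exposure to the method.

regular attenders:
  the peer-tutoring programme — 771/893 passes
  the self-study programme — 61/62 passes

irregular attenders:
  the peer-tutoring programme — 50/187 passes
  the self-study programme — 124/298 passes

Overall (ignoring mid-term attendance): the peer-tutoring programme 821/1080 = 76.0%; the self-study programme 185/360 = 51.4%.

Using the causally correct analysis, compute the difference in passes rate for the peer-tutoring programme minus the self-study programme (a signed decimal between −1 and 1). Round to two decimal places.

Mid-term attendance lies on the pathway teaching method → mid-term attendance → outcome, so adjusting for it blocks the indirect effect. For the total causal effect of teaching method, use the unadjusted pooled rates.
The causal difference is the pooled difference: 0.760 − 0.514 = +0.246.

+0.25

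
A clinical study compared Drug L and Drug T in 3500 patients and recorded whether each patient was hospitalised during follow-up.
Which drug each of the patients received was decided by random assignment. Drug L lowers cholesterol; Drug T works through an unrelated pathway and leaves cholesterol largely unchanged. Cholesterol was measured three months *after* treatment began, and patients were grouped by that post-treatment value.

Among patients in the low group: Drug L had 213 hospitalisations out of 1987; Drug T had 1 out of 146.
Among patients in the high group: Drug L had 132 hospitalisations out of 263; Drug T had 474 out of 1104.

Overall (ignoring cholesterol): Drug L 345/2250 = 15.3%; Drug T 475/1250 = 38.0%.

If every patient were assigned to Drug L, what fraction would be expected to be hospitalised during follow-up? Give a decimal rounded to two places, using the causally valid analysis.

0.15

Cholesterol here is a post-treatment variable shaped by the drug; conditioning on it would introduce bias rather than remove it. The overall comparison is the causal one.
So P(outcome | do(Drug L)) is just the pooled rate for Drug L: 345/2250 = 0.153.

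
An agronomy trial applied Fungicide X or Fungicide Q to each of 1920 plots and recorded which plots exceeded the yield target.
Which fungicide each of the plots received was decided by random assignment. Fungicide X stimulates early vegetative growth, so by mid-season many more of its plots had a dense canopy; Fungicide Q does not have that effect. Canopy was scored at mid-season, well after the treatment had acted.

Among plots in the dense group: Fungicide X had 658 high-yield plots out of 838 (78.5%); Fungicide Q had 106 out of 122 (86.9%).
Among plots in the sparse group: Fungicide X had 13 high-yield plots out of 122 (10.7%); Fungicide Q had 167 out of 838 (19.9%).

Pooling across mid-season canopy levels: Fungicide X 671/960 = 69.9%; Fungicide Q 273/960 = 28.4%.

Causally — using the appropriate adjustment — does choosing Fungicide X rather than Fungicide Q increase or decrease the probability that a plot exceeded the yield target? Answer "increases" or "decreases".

increases

The mid-season canopy-specific comparison favours Fungicide Q throughout, but the pooled figures favour Fungicide X. The question is whether to condition on mid-season canopy.
Because the fungicide influences mid-season canopy, mid-season canopy is a post-treatment mediator, not a confounder. Stratifying on it would bias the estimate; the causal effect is the crude pooled difference.
Pooled: Fungicide X 69.9% vs Fungicide Q 28.4%; Fungicide X is higher overall.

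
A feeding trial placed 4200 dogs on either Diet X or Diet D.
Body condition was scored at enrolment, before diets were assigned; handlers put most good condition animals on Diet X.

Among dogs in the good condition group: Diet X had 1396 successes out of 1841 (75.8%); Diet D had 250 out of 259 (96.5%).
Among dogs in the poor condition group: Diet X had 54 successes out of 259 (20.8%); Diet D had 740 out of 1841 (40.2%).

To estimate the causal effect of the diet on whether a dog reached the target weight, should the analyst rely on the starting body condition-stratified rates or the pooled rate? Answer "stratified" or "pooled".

stratified

The starting body condition-specific comparison favours Diet D throughout, but the pooled figures favour Diet X. The question is whether to condition on starting body condition.
The imbalance in starting body condition arose from how dogs were allocated, not from anything the diet did; and starting body condition independently affects the outcome. The pooled gap is confounded — condition on starting body condition.
Within each level — good condition: 75.8% vs 96.5%; poor condition: 20.8% vs 40.2% — Diet D is higher every time.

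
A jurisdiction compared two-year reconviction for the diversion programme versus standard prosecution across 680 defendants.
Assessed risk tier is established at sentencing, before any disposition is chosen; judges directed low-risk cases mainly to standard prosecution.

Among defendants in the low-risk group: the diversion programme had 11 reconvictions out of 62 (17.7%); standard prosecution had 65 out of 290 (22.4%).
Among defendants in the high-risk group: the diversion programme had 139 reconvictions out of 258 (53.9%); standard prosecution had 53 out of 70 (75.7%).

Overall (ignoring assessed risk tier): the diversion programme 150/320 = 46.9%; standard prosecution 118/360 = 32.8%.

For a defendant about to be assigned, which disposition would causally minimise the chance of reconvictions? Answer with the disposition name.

the diversion programme

Assessed risk tier is set before the disposition has any effect — it is not caused by the disposition — and it independently drives the outcome. That makes it a confounder, so the causal comparison is within assessed risk tier levels.
Within each level — low-risk: 17.7% vs 22.4%; high-risk: 53.9% vs 75.7% — the diversion programme is lower every time.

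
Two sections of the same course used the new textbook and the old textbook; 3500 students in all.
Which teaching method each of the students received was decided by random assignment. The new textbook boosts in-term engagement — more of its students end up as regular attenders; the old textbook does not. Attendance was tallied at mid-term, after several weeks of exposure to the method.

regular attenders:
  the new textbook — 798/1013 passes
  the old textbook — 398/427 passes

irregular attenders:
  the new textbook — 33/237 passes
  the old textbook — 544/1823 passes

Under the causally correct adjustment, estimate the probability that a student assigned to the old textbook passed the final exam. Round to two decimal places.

0.42

Mid-term attendance lies on the pathway teaching method → mid-term attendance → outcome, so adjusting for it blocks the indirect effect. For the total causal effect of teaching method, use the unadjusted pooled rates.
So P(outcome | do(the old textbook)) is just the pooled rate for the old textbook: 942/2250 = 0.419.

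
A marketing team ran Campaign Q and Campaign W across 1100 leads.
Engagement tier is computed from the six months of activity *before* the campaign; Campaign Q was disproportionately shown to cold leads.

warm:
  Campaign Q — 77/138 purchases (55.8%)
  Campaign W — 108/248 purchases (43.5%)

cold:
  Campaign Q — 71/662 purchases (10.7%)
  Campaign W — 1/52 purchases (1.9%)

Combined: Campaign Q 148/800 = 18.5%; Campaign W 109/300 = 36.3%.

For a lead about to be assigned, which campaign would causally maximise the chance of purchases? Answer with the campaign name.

Campaign Q

Nothing the campaign does changes engagement tier; the imbalance is an allocation artefact. With engagement tier also predicting the outcome, the pooled figure is confounded, and the within-stratum comparison is the causal one.
Within each level — warm: 55.8% vs 43.5%; cold: 10.7% vs 1.9% — Campaign Q is higher every time.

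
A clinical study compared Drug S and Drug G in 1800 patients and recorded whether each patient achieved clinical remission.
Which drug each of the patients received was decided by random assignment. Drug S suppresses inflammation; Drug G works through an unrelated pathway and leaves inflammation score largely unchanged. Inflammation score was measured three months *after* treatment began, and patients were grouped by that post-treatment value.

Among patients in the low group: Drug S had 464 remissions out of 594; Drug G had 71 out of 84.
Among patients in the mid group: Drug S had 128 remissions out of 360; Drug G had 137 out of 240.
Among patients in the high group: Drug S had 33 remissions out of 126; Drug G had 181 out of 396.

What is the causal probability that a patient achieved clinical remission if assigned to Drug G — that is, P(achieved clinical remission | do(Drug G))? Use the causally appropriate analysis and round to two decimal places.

0.54

Within every inflammation score level Drug G has the higher rate, yet pooled Drug S does — Simpson's reversal.
Inflammation score is downstream of the drug. One should not condition on a consequence of treatment, so the overall rates are the right comparison.
So P(outcome | do(Drug G)) is just the pooled rate for Drug G: 389/720 = 0.540.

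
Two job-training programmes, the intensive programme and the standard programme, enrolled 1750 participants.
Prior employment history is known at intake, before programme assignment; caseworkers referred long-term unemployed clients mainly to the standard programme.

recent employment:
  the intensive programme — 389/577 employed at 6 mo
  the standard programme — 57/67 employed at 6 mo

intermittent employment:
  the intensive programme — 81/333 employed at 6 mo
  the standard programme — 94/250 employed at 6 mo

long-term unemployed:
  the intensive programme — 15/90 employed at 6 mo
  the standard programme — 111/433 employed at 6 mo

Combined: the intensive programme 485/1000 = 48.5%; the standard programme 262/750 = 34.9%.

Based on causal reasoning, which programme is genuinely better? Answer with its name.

Within every prior employment history level the standard programme has the higher rate, yet pooled the intensive programme does — Simpson's reversal.
Prior employment history differs across programmes for reasons unrelated to any effect of the programme itself, and it separately predicts the outcome — a classic confounder. We must compare within prior employment history levels.
Within each level — recent employment: 67.4% vs 85.1%; intermittent employment: 24.3% vs 37.6%; long-term unemployed: 16.7% vs 25.6% — the standard programme is higher every time.

the standard programme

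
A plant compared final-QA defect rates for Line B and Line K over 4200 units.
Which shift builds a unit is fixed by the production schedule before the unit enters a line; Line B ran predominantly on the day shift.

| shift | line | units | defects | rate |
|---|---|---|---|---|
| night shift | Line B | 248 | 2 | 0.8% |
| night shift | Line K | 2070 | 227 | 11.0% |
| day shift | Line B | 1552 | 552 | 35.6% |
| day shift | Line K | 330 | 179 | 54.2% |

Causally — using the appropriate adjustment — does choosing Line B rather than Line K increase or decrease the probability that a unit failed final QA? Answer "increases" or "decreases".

decreases

Within every shift level Line B has the lower rate, yet pooled Line K does — Simpson's reversal.
The imbalance in shift arose from how units were allocated, not from anything the line did; and shift independently affects the outcome. The pooled gap is confounded — condition on shift.
Within each level — night shift: 0.8% vs 11.0%; day shift: 35.6% vs 54.2% — Line B is lower every time.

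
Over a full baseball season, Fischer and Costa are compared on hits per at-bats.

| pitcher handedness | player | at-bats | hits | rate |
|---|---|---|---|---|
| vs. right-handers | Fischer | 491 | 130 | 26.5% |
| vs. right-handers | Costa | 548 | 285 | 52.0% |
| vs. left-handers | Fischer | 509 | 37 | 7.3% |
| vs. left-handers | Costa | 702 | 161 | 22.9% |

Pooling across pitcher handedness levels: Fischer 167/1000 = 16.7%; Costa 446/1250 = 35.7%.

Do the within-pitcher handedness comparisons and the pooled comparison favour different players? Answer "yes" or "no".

Within each pitcher handedness level (vs. right-handers 26.5% vs 52.0%; vs. left-handers 7.3% vs 22.9%), Costa has the higher rate every time. Pooled: 16.7% vs 35.7% — Costa has the higher rate overall. They agree.

no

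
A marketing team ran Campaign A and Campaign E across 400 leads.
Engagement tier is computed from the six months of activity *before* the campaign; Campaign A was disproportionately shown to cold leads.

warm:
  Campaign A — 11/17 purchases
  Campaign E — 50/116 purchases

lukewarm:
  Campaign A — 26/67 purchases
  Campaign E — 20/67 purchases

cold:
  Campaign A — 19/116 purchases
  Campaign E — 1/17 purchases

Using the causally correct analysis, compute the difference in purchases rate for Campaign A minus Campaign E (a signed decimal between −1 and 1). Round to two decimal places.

Since engagement tier is a pre-existing factor (not a product of the campaign) and it affects the outcome on its own, it is a confounder. The stratified rates, not the pooled rate, identify the causal effect.
Adjusting over the population distribution of engagement tier: 0.333·(0.647−0.431) + 0.335·(0.388−0.299) + 0.333·(0.164−0.059) = +0.137.

+0.14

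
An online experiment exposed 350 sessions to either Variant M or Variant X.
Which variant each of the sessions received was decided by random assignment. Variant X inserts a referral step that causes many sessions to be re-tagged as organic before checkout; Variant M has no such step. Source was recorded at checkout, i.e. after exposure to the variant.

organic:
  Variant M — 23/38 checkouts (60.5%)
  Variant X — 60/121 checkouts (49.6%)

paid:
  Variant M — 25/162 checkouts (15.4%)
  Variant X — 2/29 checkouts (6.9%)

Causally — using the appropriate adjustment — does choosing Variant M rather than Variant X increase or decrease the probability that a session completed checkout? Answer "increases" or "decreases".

Traffic source lies on the pathway variant → traffic source → outcome, so adjusting for it blocks the indirect effect. For the total causal effect of variant, use the unadjusted pooled rates.
Pooled: Variant M 24.0% vs Variant X 41.3%; Variant X is higher overall.

decreases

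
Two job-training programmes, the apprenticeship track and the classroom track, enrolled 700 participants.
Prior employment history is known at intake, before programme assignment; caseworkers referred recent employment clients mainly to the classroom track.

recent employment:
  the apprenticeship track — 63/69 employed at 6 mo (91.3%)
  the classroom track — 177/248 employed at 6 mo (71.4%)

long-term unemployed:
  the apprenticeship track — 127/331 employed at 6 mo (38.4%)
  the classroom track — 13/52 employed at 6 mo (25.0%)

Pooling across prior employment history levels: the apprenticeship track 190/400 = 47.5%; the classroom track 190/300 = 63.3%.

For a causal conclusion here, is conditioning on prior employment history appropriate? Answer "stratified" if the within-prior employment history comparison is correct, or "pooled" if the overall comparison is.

stratified

The stratified and pooled comparisons disagree (the apprenticeship track wins within each prior employment history; the classroom track wins overall), so the answer turns on the causal role of prior employment history.
Prior employment history satisfies the back-door criterion: it is not a descendant of the programme, and it blocks the spurious path from programme to outcome. Adjusting for it (i.e., using the within-prior employment history rates) gives the causal effect.
Within each level — recent employment: 91.3% vs 71.4%; long-term unemployed: 38.4% vs 25.0% — the apprenticeship track is higher every time.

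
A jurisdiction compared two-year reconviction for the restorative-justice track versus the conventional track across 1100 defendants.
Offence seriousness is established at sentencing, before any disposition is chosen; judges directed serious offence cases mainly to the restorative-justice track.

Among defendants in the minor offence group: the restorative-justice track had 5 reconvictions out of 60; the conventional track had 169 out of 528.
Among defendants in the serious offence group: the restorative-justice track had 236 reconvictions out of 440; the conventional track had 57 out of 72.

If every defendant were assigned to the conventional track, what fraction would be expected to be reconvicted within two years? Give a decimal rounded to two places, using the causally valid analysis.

0.54

Nothing the disposition does changes offence seriousness; the imbalance is an allocation artefact. With offence seriousness also predicting the outcome, the pooled figure is confounded, and the within-stratum comparison is the causal one.
Standardising the conventional track to the population offence seriousness mix: 0.535·169/528 + 0.465·57/72 = 0.540.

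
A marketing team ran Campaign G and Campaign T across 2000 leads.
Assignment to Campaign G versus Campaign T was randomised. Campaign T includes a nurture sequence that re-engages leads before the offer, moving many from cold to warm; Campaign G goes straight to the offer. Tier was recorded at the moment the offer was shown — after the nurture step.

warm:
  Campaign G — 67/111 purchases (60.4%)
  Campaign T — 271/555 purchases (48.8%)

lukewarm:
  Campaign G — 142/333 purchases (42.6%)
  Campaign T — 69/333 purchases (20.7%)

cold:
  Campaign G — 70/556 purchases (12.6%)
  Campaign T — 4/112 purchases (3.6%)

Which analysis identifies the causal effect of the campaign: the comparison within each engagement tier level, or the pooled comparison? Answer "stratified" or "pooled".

Stratifying would compare campaigns among leads the campaigns themselves sorted into engagement tier groups — a form of selection on an intermediate. The unconditioned pooled rates give the total causal effect.
Pooled: Campaign G 27.9% vs Campaign T 34.4%; Campaign T is higher overall.

pooled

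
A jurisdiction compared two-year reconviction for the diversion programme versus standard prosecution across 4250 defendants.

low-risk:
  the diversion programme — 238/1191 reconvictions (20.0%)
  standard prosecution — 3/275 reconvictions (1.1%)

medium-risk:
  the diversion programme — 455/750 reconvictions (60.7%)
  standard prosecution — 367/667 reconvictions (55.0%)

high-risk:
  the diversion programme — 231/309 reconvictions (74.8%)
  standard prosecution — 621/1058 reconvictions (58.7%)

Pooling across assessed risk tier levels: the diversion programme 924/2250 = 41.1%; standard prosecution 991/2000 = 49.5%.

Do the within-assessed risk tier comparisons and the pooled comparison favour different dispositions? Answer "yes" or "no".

Within each assessed risk tier level (low-risk 20.0% vs 1.1%; medium-risk 60.7% vs 55.0%; high-risk 74.8% vs 58.7%), standard prosecution has the lower rate every time. Pooled: 41.1% vs 49.5% — the diversion programme has the lower rate overall. The two comparisons disagree.

yes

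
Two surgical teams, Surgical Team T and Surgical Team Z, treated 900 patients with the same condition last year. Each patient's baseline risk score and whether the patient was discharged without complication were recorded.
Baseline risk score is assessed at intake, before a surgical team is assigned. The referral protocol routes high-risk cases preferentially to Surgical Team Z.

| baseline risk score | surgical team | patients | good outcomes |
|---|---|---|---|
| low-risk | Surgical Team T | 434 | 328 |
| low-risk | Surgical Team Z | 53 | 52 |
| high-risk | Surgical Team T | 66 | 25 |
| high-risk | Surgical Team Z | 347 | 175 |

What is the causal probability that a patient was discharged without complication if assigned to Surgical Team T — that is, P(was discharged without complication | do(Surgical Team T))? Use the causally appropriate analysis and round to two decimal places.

0.58

Within every baseline risk score level Surgical Team Z has the higher rate, yet pooled Surgical Team T does — Simpson's reversal.
Baseline risk score satisfies the back-door criterion: it is not a descendant of the surgical team, and it blocks the spurious path from surgical team to outcome. Adjusting for it (i.e., using the within-baseline risk score rates) gives the causal effect.
Standardising Surgical Team T to the population baseline risk score mix: 0.541·328/434 + 0.459·25/66 = 0.583.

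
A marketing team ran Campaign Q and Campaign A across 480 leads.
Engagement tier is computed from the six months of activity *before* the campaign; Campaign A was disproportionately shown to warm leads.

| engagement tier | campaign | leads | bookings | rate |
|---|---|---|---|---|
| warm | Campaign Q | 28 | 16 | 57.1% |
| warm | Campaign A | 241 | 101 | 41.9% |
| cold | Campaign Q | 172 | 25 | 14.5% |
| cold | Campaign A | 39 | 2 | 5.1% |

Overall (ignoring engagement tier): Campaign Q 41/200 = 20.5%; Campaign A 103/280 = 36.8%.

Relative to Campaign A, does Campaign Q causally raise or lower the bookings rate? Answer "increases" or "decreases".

increases

Engagement tier is set before the campaign has any effect — it is not caused by the campaign — and it independently drives the outcome. That makes it a confounder, so the causal comparison is within engagement tier levels.
Within each level — warm: 57.1% vs 41.9%; cold: 14.5% vs 5.1% — Campaign Q is higher every time.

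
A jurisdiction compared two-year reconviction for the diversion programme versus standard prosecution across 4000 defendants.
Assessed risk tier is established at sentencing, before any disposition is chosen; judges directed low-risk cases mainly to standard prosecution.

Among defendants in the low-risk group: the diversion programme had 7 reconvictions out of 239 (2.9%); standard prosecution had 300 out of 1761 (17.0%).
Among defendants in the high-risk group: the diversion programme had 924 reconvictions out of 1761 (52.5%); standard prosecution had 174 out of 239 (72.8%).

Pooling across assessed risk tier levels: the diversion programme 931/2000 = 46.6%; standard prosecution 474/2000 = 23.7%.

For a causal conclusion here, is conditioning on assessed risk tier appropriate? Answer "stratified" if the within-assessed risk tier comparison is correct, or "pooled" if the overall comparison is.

stratified

Within every assessed risk tier level the diversion programme has the lower rate, yet pooled standard prosecution does — Simpson's reversal.
Since assessed risk tier is a pre-existing factor (not a product of the disposition) and it affects the outcome on its own, it is a confounder. The stratified rates, not the pooled rate, identify the causal effect.
Within each level — low-risk: 2.9% vs 17.0%; high-risk: 52.5% vs 72.8% — the diversion programme is lower every time.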